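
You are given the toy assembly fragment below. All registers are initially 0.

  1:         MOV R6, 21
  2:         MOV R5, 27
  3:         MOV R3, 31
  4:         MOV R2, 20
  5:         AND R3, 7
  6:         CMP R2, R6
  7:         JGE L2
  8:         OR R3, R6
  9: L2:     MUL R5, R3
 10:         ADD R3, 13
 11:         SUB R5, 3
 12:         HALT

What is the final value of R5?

MOV R6, 21 → R6=21
MOV R5, 27 → R5=27
MOV R3, 31 → R3=31
MOV R2, 20 → R2=20
AND R3, 7 → R3=31&7=7
CMP R2, R6  (cmp 20,21)
JGE L2: not taken
OR R3, R6 → R3=7|21=23
MUL R5, R3 → R5=27*23=621
ADD R3, 13 → R3=23+13=36
SUB R5, 3 → R5=621-3=618
halt.

618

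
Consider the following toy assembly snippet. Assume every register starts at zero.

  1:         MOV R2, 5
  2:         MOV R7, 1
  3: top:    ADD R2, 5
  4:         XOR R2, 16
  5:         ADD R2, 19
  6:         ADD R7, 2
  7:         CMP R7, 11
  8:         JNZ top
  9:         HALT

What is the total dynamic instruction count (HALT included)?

33

R2=5
R7=1
R2=5+5=10
R2=10^16=26
R2=26+19=45
R7=1+2=3
CMP R7, 11  (cmp 3,11)
JNZ top: taken
R2=45+5=50
R2=50^16=34
R2=34+19=53
R7=3+2=5
CMP R7, 11  (cmp 5,11)
JNZ top: taken
R2=53+5=58
R2=58^16=42
R2=42+19=61
R7=5+2=7
CMP R7, 11  (cmp 7,11)
JNZ top: taken
R2=61+5=66
R2=66^16=82
R2=82+19=101
R7=7+2=9
CMP R7, 11  (cmp 9,11)
JNZ top: taken
R2=101+5=106
R2=106^16=122
R2=122+19=141
R7=9+2=11
CMP R7, 11  (cmp 11,11)
JNZ top: not taken
halt.
Total executed instructions: 33.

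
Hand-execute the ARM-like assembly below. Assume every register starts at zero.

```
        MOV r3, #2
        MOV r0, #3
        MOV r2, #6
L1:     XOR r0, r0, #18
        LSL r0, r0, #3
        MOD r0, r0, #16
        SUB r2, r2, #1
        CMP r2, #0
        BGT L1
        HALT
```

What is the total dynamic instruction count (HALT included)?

40

after MOV r3, #2: r3=2
after MOV r0, #3: r0=3
after MOV r2, #6: r2=6
after XOR r0, r0, #18: r0=3^18=17
after LSL r0, r0, #3: r0=17<<3=136
after MOD r0, r0, #16: r0=136%16=8
after SUB r2, r2, #1: r2=6-1=5
CMP r2, #0  (cmp 5,0)
BGT L1: taken
after XOR r0, r0, #18: r0=8^18=26
after LSL r0, r0, #3: r0=26<<3=208
after MOD r0, r0, #16: r0=208%16=0
after SUB r2, r2, #1: r2=5-1=4
CMP r2, #0  (cmp 4,0)
BGT L1: taken
after XOR r0, r0, #18: r0=0^18=18
after LSL r0, r0, #3: r0=18<<3=144
after MOD r0, r0, #16: r0=144%16=0
after SUB r2, r2, #1: r2=4-1=3
CMP r2, #0  (cmp 3,0)
BGT L1: taken
after XOR r0, r0, #18: r0=0^18=18
after LSL r0, r0, #3: r0=18<<3=144
after MOD r0, r0, #16: r0=144%16=0
after SUB r2, r2, #1: r2=3-1=2
CMP r2, #0  (cmp 2,0)
BGT L1: taken
after XOR r0, r0, #18: r0=0^18=18
after LSL r0, r0, #3: r0=18<<3=144
after MOD r0, r0, #16: r0=144%16=0
after SUB r2, r2, #1: r2=2-1=1
CMP r2, #0  (cmp 1,0)
BGT L1: taken
after XOR r0, r0, #18: r0=0^18=18
after LSL r0, r0, #3: r0=18<<3=144
after MOD r0, r0, #16: r0=144%16=0
after SUB r2, r2, #1: r2=1-1=0
CMP r2, #0  (cmp 0,0)
BGT L1: not taken
halt.
Total executed instructions: 40.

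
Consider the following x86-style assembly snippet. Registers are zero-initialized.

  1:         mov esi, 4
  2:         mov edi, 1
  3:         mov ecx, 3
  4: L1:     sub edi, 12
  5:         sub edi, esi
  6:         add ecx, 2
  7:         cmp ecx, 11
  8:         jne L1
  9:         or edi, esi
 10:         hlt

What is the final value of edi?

-59

mov esi, 4 → esi=4
mov edi, 1 → edi=1
mov ecx, 3 → ecx=3
sub edi, 12 → edi=1-12=-11
sub edi, esi → edi=(-11)-4=-15
add ecx, 2 → ecx=3+2=5
cmp ecx, 11  (cmp 5,11)
jne L1: taken
sub edi, 12 → edi=(-15)-12=-27
sub edi, esi → edi=(-27)-4=-31
add ecx, 2 → ecx=5+2=7
cmp ecx, 11  (cmp 7,11)
jne L1: taken
sub edi, 12 → edi=(-31)-12=-43
sub edi, esi → edi=(-43)-4=-47
add ecx, 2 → ecx=7+2=9
cmp ecx, 11  (cmp 9,11)
jne L1: taken
sub edi, 12 → edi=(-47)-12=-59
sub edi, esi → edi=(-59)-4=-63
add ecx, 2 → ecx=9+2=11
cmp ecx, 11  (cmp 11,11)
jne L1: not taken
or edi, esi → edi=(-63)|4=-59
halt.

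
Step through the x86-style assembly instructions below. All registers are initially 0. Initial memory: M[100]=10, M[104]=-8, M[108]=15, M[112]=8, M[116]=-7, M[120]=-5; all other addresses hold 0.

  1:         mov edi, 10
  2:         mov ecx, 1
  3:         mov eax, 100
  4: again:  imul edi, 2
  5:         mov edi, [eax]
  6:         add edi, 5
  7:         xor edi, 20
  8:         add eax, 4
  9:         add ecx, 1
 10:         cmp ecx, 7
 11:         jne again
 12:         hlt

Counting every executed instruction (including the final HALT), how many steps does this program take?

edi=10
ecx=1
eax=100
edi=10*2=20
edi=M[100]=10
edi=10+5=15
edi=15^20=27
eax=100+4=104
ecx=1+1=2
cmp ecx, 7  (cmp 2,7)
jne again: taken
edi=27*2=54
edi=M[104]=-8
edi=(-8)+5=-3
edi=(-3)^20=-23
eax=104+4=108
ecx=2+1=3
cmp ecx, 7  (cmp 3,7)
jne again: taken
edi=(-23)*2=-46
edi=M[108]=15
edi=15+5=20
edi=20^20=0
eax=108+4=112
ecx=3+1=4
cmp ecx, 7  (cmp 4,7)
jne again: taken
edi=0*2=0
edi=M[112]=8
edi=8+5=13
edi=13^20=25
eax=112+4=116
ecx=4+1=5
cmp ecx, 7  (cmp 5,7)
jne again: taken
edi=25*2=50
edi=M[116]=-7
edi=(-7)+5=-2
edi=(-2)^20=-22
eax=116+4=120
ecx=5+1=6
cmp ecx, 7  (cmp 6,7)
jne again: taken
edi=(-22)*2=-44
edi=M[120]=-5
edi=(-5)+5=0
edi=0^20=20
eax=120+4=124
ecx=6+1=7
cmp ecx, 7  (cmp 7,7)
jne again: not taken
halt.
Total executed instructions: 52.

52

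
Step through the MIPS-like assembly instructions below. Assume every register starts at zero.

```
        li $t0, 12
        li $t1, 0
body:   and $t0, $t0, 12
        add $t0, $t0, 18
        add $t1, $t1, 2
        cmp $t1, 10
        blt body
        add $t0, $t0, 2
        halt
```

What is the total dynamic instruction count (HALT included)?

29

li $t0, 12 → $t0=12
li $t1, 0 → $t1=0
and $t0, $t0, 12 → $t0=12&12=12
add $t0, $t0, 18 → $t0=12+18=30
add $t1, $t1, 2 → $t1=0+2=2
cmp $t1, 10  (cmp 2,10)
blt body: taken
and $t0, $t0, 12 → $t0=30&12=12
add $t0, $t0, 18 → $t0=12+18=30
add $t1, $t1, 2 → $t1=2+2=4
cmp $t1, 10  (cmp 4,10)
blt body: taken
and $t0, $t0, 12 → $t0=30&12=12
add $t0, $t0, 18 → $t0=12+18=30
add $t1, $t1, 2 → $t1=4+2=6
cmp $t1, 10  (cmp 6,10)
blt body: taken
and $t0, $t0, 12 → $t0=30&12=12
add $t0, $t0, 18 → $t0=12+18=30
add $t1, $t1, 2 → $t1=6+2=8
cmp $t1, 10  (cmp 8,10)
blt body: taken
and $t0, $t0, 12 → $t0=30&12=12
add $t0, $t0, 18 → $t0=12+18=30
add $t1, $t1, 2 → $t1=8+2=10
cmp $t1, 10  (cmp 10,10)
blt body: not taken
add $t0, $t0, 2 → $t0=30+2=32
halt.
Total executed instructions: 29.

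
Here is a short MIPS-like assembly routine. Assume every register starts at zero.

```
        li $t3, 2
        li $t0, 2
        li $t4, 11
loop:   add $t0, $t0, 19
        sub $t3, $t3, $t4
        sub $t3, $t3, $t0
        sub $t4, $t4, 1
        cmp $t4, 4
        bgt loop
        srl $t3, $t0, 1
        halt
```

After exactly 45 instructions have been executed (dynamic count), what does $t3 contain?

li $t3, 2 → $t3=2
li $t0, 2 → $t0=2
li $t4, 11 → $t4=11
add $t0, $t0, 19 → $t0=2+19=21
sub $t3, $t3, $t4 → $t3=2-11=-9
sub $t3, $t3, $t0 → $t3=(-9)-21=-30
sub $t4, $t4, 1 → $t4=11-1=10
cmp $t4, 4  (cmp 10,4)
bgt loop: taken
add $t0, $t0, 19 → $t0=21+19=40
sub $t3, $t3, $t4 → $t3=(-30)-10=-40
sub $t3, $t3, $t0 → $t3=(-40)-40=-80
sub $t4, $t4, 1 → $t4=10-1=9
cmp $t4, 4  (cmp 9,4)
bgt loop: taken
add $t0, $t0, 19 → $t0=40+19=59
sub $t3, $t3, $t4 → $t3=(-80)-9=-89
sub $t3, $t3, $t0 → $t3=(-89)-59=-148
sub $t4, $t4, 1 → $t4=9-1=8
cmp $t4, 4  (cmp 8,4)
bgt loop: taken
add $t0, $t0, 19 → $t0=59+19=78
sub $t3, $t3, $t4 → $t3=(-148)-8=-156
sub $t3, $t3, $t0 → $t3=(-156)-78=-234
sub $t4, $t4, 1 → $t4=8-1=7
cmp $t4, 4  (cmp 7,4)
bgt loop: taken
add $t0, $t0, 19 → $t0=78+19=97
sub $t3, $t3, $t4 → $t3=(-234)-7=-241
sub $t3, $t3, $t0 → $t3=(-241)-97=-338
sub $t4, $t4, 1 → $t4=7-1=6
cmp $t4, 4  (cmp 6,4)
bgt loop: taken
add $t0, $t0, 19 → $t0=97+19=116
sub $t3, $t3, $t4 → $t3=(-338)-6=-344
sub $t3, $t3, $t0 → $t3=(-344)-116=-460
sub $t4, $t4, 1 → $t4=6-1=5
cmp $t4, 4  (cmp 5,4)
bgt loop: taken
add $t0, $t0, 19 → $t0=116+19=135
sub $t3, $t3, $t4 → $t3=(-460)-5=-465
sub $t3, $t3, $t0 → $t3=(-465)-135=-600
sub $t4, $t4, 1 → $t4=5-1=4
cmp $t4, 4  (cmp 4,4)
bgt loop: not taken
After step 45: $t3 = -600.

-600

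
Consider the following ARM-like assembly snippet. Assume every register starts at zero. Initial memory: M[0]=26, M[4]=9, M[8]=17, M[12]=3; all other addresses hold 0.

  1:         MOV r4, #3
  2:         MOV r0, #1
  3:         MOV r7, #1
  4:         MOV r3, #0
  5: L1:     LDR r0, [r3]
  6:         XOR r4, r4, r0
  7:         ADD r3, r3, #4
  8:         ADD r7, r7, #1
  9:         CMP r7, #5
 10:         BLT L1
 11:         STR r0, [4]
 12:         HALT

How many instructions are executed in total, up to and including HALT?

30

after MOV r4, #3: r4=3
after MOV r0, #1: r0=1
after MOV r7, #1: r7=1
after MOV r3, #0: r3=0
after LDR r0, [r3]: r0=M[0]=26
after XOR r4, r4, r0: r4=3^26=25
after ADD r3, r3, #4: r3=0+4=4
after ADD r7, r7, #1: r7=1+1=2
CMP r7, #5  (cmp 2,5)
BLT L1: taken
after LDR r0, [r3]: r0=M[4]=9
after XOR r4, r4, r0: r4=25^9=16
after ADD r3, r3, #4: r3=4+4=8
after ADD r7, r7, #1: r7=2+1=3
CMP r7, #5  (cmp 3,5)
BLT L1: taken
after LDR r0, [r3]: r0=M[8]=17
after XOR r4, r4, r0: r4=16^17=1
after ADD r3, r3, #4: r3=8+4=12
after ADD r7, r7, #1: r7=3+1=4
CMP r7, #5  (cmp 4,5)
BLT L1: taken
after LDR r0, [r3]: r0=M[12]=3
after XOR r4, r4, r0: r4=1^3=2
after ADD r3, r3, #4: r3=12+4=16
after ADD r7, r7, #1: r7=4+1=5
CMP r7, #5  (cmp 5,5)
BLT L1: not taken
STR r0, [4] → M[4]=3
halt.
Total executed instructions: 30.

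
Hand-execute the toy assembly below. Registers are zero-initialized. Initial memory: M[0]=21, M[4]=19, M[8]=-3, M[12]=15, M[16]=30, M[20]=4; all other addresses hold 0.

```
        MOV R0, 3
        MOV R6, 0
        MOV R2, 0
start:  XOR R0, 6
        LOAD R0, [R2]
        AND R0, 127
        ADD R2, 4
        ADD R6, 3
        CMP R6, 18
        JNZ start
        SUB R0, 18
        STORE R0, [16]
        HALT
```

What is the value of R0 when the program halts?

MOV R0, 3 → R0=3
MOV R6, 0 → R6=0
MOV R2, 0 → R2=0
XOR R0, 6 → R0=3^6=5
LOAD R0, [R2] → R0=M[0]=21
AND R0, 127 → R0=21&127=21
ADD R2, 4 → R2=0+4=4
ADD R6, 3 → R6=0+3=3
CMP R6, 18  (cmp 3,18)
JNZ start: taken
XOR R0, 6 → R0=21^6=19
LOAD R0, [R2] → R0=M[4]=19
AND R0, 127 → R0=19&127=19
ADD R2, 4 → R2=4+4=8
ADD R6, 3 → R6=3+3=6
CMP R6, 18  (cmp 6,18)
JNZ start: taken
XOR R0, 6 → R0=19^6=21
LOAD R0, [R2] → R0=M[8]=-3
AND R0, 127 → R0=(-3)&127=125
ADD R2, 4 → R2=8+4=12
ADD R6, 3 → R6=6+3=9
CMP R6, 18  (cmp 9,18)
JNZ start: taken
XOR R0, 6 → R0=125^6=123
LOAD R0, [R2] → R0=M[12]=15
AND R0, 127 → R0=15&127=15
ADD R2, 4 → R2=12+4=16
ADD R6, 3 → R6=9+3=12
CMP R6, 18  (cmp 12,18)
JNZ start: taken
XOR R0, 6 → R0=15^6=9
LOAD R0, [R2] → R0=M[16]=30
AND R0, 127 → R0=30&127=30
ADD R2, 4 → R2=16+4=20
ADD R6, 3 → R6=12+3=15
CMP R6, 18  (cmp 15,18)
JNZ start: taken
XOR R0, 6 → R0=30^6=24
LOAD R0, [R2] → R0=M[20]=4
AND R0, 127 → R0=4&127=4
ADD R2, 4 → R2=20+4=24
ADD R6, 3 → R6=15+3=18
CMP R6, 18  (cmp 18,18)
JNZ start: not taken
SUB R0, 18 → R0=4-18=-14
STORE R0, [16] → M[16]=-14
halt.

-14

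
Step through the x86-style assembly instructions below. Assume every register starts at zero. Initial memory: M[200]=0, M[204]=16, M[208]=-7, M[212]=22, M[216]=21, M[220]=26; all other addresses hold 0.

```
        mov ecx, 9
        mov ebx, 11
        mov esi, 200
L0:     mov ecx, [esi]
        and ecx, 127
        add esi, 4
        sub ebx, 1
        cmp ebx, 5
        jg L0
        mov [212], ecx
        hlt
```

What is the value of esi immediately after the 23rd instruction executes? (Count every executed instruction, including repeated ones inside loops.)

ecx=9
ebx=11
esi=200
ecx=M[200]=0
ecx=0&127=0
esi=200+4=204
ebx=11-1=10
cmp ebx, 5  (cmp 10,5)
jg L0: taken
ecx=M[204]=16
ecx=16&127=16
esi=204+4=208
ebx=10-1=9
cmp ebx, 5  (cmp 9,5)
jg L0: taken
ecx=M[208]=-7
ecx=(-7)&127=121
esi=208+4=212
ebx=9-1=8
cmp ebx, 5  (cmp 8,5)
jg L0: taken
ecx=M[212]=22
ecx=22&127=22
After step 23: esi = 212.

212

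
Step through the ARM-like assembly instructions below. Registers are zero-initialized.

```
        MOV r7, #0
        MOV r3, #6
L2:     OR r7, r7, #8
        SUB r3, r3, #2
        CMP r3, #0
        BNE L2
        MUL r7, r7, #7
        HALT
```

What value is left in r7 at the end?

MOV r7, #0 → r7=0
MOV r3, #6 → r3=6
OR r7, r7, #8 → r7=0|8=8
SUB r3, r3, #2 → r3=6-2=4
CMP r3, #0  (cmp 4,0)
BNE L2: taken
OR r7, r7, #8 → r7=8|8=8
SUB r3, r3, #2 → r3=4-2=2
CMP r3, #0  (cmp 2,0)
BNE L2: taken
OR r7, r7, #8 → r7=8|8=8
SUB r3, r3, #2 → r3=2-2=0
CMP r3, #0  (cmp 0,0)
BNE L2: not taken
MUL r7, r7, #7 → r7=8*7=56
halt.

56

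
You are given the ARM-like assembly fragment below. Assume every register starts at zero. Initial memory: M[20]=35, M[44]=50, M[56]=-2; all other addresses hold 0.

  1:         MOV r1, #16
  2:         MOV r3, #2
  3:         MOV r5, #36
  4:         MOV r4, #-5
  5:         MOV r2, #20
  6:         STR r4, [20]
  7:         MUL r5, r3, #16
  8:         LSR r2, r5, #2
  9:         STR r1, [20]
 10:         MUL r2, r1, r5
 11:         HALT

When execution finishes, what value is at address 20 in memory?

MOV r1, #16 → r1=16
MOV r3, #2 → r3=2
MOV r5, #36 → r5=36
MOV r4, #-5 → r4=-5
MOV r2, #20 → r2=20
STR r4, [20] → M[20]=-5
MUL r5, r3, #16 → r5=2*16=32
LSR r2, r5, #2 → r2=32>>2=8
STR r1, [20] → M[20]=16
MUL r2, r1, r5 → r2=16*32=512
halt.

16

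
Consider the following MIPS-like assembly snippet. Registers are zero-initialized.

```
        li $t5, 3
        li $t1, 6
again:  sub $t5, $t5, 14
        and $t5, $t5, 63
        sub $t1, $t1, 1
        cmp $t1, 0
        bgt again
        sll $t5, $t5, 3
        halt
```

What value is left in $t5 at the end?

376

after li $t5, 3: $t5=3
after li $t1, 6: $t1=6
after sub $t5, $t5, 14: $t5=3-14=-11
after and $t5, $t5, 63: $t5=(-11)&63=53
after sub $t1, $t1, 1: $t1=6-1=5
cmp $t1, 0  (cmp 5,0)
bgt again: taken
after sub $t5, $t5, 14: $t5=53-14=39
after and $t5, $t5, 63: $t5=39&63=39
after sub $t1, $t1, 1: $t1=5-1=4
cmp $t1, 0  (cmp 4,0)
bgt again: taken
after sub $t5, $t5, 14: $t5=39-14=25
after and $t5, $t5, 63: $t5=25&63=25
after sub $t1, $t1, 1: $t1=4-1=3
cmp $t1, 0  (cmp 3,0)
bgt again: taken
after sub $t5, $t5, 14: $t5=25-14=11
after and $t5, $t5, 63: $t5=11&63=11
after sub $t1, $t1, 1: $t1=3-1=2
cmp $t1, 0  (cmp 2,0)
bgt again: taken
after sub $t5, $t5, 14: $t5=11-14=-3
after and $t5, $t5, 63: $t5=(-3)&63=61
after sub $t1, $t1, 1: $t1=2-1=1
cmp $t1, 0  (cmp 1,0)
bgt again: taken
after sub $t5, $t5, 14: $t5=61-14=47
after and $t5, $t5, 63: $t5=47&63=47
after sub $t1, $t1, 1: $t1=1-1=0
cmp $t1, 0  (cmp 0,0)
bgt again: not taken
after sll $t5, $t5, 3: $t5=47<<3=376
halt.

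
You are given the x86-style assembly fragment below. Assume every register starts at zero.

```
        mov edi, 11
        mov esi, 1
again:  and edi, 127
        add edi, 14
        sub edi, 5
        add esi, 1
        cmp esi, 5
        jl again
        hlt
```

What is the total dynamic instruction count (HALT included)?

after mov edi, 11: edi=11
after mov esi, 1: esi=1
after and edi, 127: edi=11&127=11
after add edi, 14: edi=11+14=25
after sub edi, 5: edi=25-5=20
after add esi, 1: esi=1+1=2
cmp esi, 5  (cmp 2,5)
jl again: taken
after and edi, 127: edi=20&127=20
after add edi, 14: edi=20+14=34
after sub edi, 5: edi=34-5=29
after add esi, 1: esi=2+1=3
cmp esi, 5  (cmp 3,5)
jl again: taken
after and edi, 127: edi=29&127=29
after add edi, 14: edi=29+14=43
after sub edi, 5: edi=43-5=38
after add esi, 1: esi=3+1=4
cmp esi, 5  (cmp 4,5)
jl again: taken
after and edi, 127: edi=38&127=38
after add edi, 14: edi=38+14=52
after sub edi, 5: edi=52-5=47
after add esi, 1: esi=4+1=5
cmp esi, 5  (cmp 5,5)
jl again: not taken
halt.
Total executed instructions: 27.

27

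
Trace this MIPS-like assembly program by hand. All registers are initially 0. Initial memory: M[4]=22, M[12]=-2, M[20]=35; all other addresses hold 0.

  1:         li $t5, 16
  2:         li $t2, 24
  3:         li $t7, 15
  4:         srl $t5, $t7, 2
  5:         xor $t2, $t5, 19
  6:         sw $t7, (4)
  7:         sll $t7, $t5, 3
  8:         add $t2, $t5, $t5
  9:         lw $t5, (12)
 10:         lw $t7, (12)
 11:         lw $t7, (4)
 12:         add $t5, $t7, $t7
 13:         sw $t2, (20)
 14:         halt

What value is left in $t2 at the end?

6

li $t5, 16 → $t5=16
li $t2, 24 → $t2=24
li $t7, 15 → $t7=15
srl $t5, $t7, 2 → $t5=15>>2=3
xor $t2, $t5, 19 → $t2=3^19=16
sw $t7, (4) → M[4]=15
sll $t7, $t5, 3 → $t7=3<<3=24
add $t2, $t5, $t5 → $t2=3+3=6
lw $t5, (12) → $t5=M[12]=-2
lw $t7, (12) → $t7=M[12]=-2
lw $t7, (4) → $t7=M[4]=15
add $t5, $t7, $t7 → $t5=15+15=30
sw $t2, (20) → M[20]=6
halt.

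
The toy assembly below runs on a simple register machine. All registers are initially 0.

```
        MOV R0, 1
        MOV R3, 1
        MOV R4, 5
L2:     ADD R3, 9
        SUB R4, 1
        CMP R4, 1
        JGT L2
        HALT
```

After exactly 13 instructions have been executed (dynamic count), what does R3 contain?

28

MOV R0, 1 → R0=1
MOV R3, 1 → R3=1
MOV R4, 5 → R4=5
ADD R3, 9 → R3=1+9=10
SUB R4, 1 → R4=5-1=4
CMP R4, 1  (cmp 4,1)
JGT L2: taken
ADD R3, 9 → R3=10+9=19
SUB R4, 1 → R4=4-1=3
CMP R4, 1  (cmp 3,1)
JGT L2: taken
ADD R3, 9 → R3=19+9=28
SUB R4, 1 → R4=3-1=2
After step 13: R3 = 28.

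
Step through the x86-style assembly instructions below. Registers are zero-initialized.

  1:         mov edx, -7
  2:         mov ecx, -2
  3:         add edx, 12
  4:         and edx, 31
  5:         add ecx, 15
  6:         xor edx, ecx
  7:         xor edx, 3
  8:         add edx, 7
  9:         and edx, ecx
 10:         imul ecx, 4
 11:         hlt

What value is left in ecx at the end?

after mov edx, -7: edx=-7
after mov ecx, -2: ecx=-2
after add edx, 12: edx=(-7)+12=5
after and edx, 31: edx=5&31=5
after add ecx, 15: ecx=(-2)+15=13
after xor edx, ecx: edx=5^13=8
after xor edx, 3: edx=8^3=11
after add edx, 7: edx=11+7=18
after and edx, ecx: edx=18&13=0
after imul ecx, 4: ecx=13*4=52
halt.

52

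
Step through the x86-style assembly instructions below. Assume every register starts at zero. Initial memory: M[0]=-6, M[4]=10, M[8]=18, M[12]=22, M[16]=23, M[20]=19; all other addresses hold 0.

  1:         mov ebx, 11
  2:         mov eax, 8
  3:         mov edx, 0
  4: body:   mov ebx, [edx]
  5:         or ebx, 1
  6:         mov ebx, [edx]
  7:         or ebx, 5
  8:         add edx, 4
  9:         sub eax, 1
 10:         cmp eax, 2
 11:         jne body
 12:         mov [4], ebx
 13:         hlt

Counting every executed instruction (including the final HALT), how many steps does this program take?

mov ebx, 11 → ebx=11
mov eax, 8 → eax=8
mov edx, 0 → edx=0
mov ebx, [edx] → ebx=M[0]=-6
or ebx, 1 → ebx=(-6)|1=-5
mov ebx, [edx] → ebx=M[0]=-6
or ebx, 5 → ebx=(-6)|5=-1
add edx, 4 → edx=0+4=4
sub eax, 1 → eax=8-1=7
cmp eax, 2  (cmp 7,2)
jne body: taken
mov ebx, [edx] → ebx=M[4]=10
or ebx, 1 → ebx=10|1=11
mov ebx, [edx] → ebx=M[4]=10
or ebx, 5 → ebx=10|5=15
add edx, 4 → edx=4+4=8
sub eax, 1 → eax=7-1=6
cmp eax, 2  (cmp 6,2)
jne body: taken
mov ebx, [edx] → ebx=M[8]=18
or ebx, 1 → ebx=18|1=19
mov ebx, [edx] → ebx=M[8]=18
or ebx, 5 → ebx=18|5=23
add edx, 4 → edx=8+4=12
sub eax, 1 → eax=6-1=5
cmp eax, 2  (cmp 5,2)
jne body: taken
mov ebx, [edx] → ebx=M[12]=22
or ebx, 1 → ebx=22|1=23
mov ebx, [edx] → ebx=M[12]=22
or ebx, 5 → ebx=22|5=23
add edx, 4 → edx=12+4=16
sub eax, 1 → eax=5-1=4
cmp eax, 2  (cmp 4,2)
jne body: taken
mov ebx, [edx] → ebx=M[16]=23
or ebx, 1 → ebx=23|1=23
mov ebx, [edx] → ebx=M[16]=23
or ebx, 5 → ebx=23|5=23
add edx, 4 → edx=16+4=20
sub eax, 1 → eax=4-1=3
cmp eax, 2  (cmp 3,2)
jne body: taken
mov ebx, [edx] → ebx=M[20]=19
or ebx, 1 → ebx=19|1=19
mov ebx, [edx] → ebx=M[20]=19
or ebx, 5 → ebx=19|5=23
add edx, 4 → edx=20+4=24
sub eax, 1 → eax=3-1=2
cmp eax, 2  (cmp 2,2)
jne body: not taken
mov [4], ebx → M[4]=23
halt.
Total executed instructions: 53.

53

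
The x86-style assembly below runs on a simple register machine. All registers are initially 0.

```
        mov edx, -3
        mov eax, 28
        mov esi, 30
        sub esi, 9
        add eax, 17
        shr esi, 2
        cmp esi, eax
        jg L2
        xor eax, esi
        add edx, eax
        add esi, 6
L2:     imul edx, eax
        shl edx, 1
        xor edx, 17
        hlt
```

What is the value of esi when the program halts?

after mov edx, -3: edx=-3
after mov eax, 28: eax=28
after mov esi, 30: esi=30
after sub esi, 9: esi=30-9=21
after add eax, 17: eax=28+17=45
after shr esi, 2: esi=21>>2=5
cmp esi, eax  (cmp 5,45)
jg L2: not taken
after xor eax, esi: eax=45^5=40
after add edx, eax: edx=(-3)+40=37
after add esi, 6: esi=5+6=11
after imul edx, eax: edx=37*40=1480
after shl edx, 1: edx=1480<<1=2960
after xor edx, 17: edx=2960^17=2945
halt.

11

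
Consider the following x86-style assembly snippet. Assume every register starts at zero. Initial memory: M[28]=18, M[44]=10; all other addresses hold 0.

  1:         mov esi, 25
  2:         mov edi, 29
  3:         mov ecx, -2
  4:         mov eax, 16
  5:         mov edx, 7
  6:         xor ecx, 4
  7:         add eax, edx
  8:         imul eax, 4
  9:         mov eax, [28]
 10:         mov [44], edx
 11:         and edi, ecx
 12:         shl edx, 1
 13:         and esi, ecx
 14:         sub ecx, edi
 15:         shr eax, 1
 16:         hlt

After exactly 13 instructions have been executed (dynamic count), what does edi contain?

24

esi=25
edi=29
ecx=-2
eax=16
edx=7
ecx=(-2)^4=-6
eax=16+7=23
eax=23*4=92
eax=M[28]=18
mov [44], edx → M[44]=7
edi=29&(-6)=24
edx=7<<1=14
esi=25&(-6)=24
After step 13: edi = 24.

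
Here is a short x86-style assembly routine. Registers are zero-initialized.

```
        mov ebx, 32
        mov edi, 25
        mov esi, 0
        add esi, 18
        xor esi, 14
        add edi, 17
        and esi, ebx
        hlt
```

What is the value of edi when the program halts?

mov ebx, 32 → ebx=32
mov edi, 25 → edi=25
mov esi, 0 → esi=0
add esi, 18 → esi=0+18=18
xor esi, 14 → esi=18^14=28
add edi, 17 → edi=25+17=42
and esi, ebx → esi=28&32=0
halt.

42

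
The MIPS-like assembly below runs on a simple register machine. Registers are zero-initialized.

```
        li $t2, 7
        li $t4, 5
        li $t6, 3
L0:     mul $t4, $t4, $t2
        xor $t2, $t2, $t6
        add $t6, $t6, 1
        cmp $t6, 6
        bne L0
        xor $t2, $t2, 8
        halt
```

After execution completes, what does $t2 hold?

$t2=7
$t4=5
$t6=3
$t4=5*7=35
$t2=7^3=4
$t6=3+1=4
cmp $t6, 6  (cmp 4,6)
bne L0: taken
$t4=35*4=140
$t2=4^4=0
$t6=4+1=5
cmp $t6, 6  (cmp 5,6)
bne L0: taken
$t4=140*0=0
$t2=0^5=5
$t6=5+1=6
cmp $t6, 6  (cmp 6,6)
bne L0: not taken
$t2=5^8=13
halt.

13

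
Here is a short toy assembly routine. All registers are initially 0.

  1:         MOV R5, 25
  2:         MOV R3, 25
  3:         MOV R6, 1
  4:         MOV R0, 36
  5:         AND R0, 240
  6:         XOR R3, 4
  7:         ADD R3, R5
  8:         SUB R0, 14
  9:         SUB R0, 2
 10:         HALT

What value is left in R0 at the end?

16

R5=25
R3=25
R6=1
R0=36
R0=36&240=32
R3=25^4=29
R3=29+25=54
R0=32-14=18
R0=18-2=16
halt.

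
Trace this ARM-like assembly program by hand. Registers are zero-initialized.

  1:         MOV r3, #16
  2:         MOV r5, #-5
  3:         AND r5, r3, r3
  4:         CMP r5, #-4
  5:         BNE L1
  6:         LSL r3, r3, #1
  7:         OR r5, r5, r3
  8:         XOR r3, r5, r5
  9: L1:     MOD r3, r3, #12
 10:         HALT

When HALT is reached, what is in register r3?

4

after MOV r3, #16: r3=16
after MOV r5, #-5: r5=-5
after AND r5, r3, r3: r5=16&16=16
CMP r5, #-4  (cmp 16,-4)
BNE L1: taken
after MOD r3, r3, #12: r3=16%12=4
halt.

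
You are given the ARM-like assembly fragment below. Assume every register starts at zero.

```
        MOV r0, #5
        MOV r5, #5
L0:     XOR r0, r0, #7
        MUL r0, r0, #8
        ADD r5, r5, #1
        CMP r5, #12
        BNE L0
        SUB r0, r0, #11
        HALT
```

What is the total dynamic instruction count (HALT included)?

MOV r0, #5 → r0=5
MOV r5, #5 → r5=5
XOR r0, r0, #7 → r0=5^7=2
MUL r0, r0, #8 → r0=2*8=16
ADD r5, r5, #1 → r5=5+1=6
CMP r5, #12  (cmp 6,12)
BNE L0: taken
XOR r0, r0, #7 → r0=16^7=23
MUL r0, r0, #8 → r0=23*8=184
ADD r5, r5, #1 → r5=6+1=7
CMP r5, #12  (cmp 7,12)
BNE L0: taken
XOR r0, r0, #7 → r0=184^7=191
MUL r0, r0, #8 → r0=191*8=1528
ADD r5, r5, #1 → r5=7+1=8
CMP r5, #12  (cmp 8,12)
BNE L0: taken
XOR r0, r0, #7 → r0=1528^7=1535
MUL r0, r0, #8 → r0=1535*8=12280
ADD r5, r5, #1 → r5=8+1=9
CMP r5, #12  (cmp 9,12)
BNE L0: taken
XOR r0, r0, #7 → r0=12280^7=12287
MUL r0, r0, #8 → r0=12287*8=98296
ADD r5, r5, #1 → r5=9+1=10
CMP r5, #12  (cmp 10,12)
BNE L0: taken
XOR r0, r0, #7 → r0=98296^7=98303
MUL r0, r0, #8 → r0=98303*8=786424
ADD r5, r5, #1 → r5=10+1=11
CMP r5, #12  (cmp 11,12)
BNE L0: taken
XOR r0, r0, #7 → r0=786424^7=786431
MUL r0, r0, #8 → r0=786431*8=6291448
ADD r5, r5, #1 → r5=11+1=12
CMP r5, #12  (cmp 12,12)
BNE L0: not taken
SUB r0, r0, #11 → r0=6291448-11=6291437
halt.
Total executed instructions: 39.

39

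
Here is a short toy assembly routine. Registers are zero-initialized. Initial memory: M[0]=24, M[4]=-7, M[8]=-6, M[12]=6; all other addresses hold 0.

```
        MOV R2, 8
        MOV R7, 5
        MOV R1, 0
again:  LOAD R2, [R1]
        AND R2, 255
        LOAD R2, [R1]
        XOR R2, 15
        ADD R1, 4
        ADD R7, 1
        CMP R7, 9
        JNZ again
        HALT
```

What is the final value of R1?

16

after MOV R2, 8: R2=8
after MOV R7, 5: R7=5
after MOV R1, 0: R1=0
after LOAD R2, [R1]: R2=M[0]=24
after AND R2, 255: R2=24&255=24
after LOAD R2, [R1]: R2=M[0]=24
after XOR R2, 15: R2=24^15=23
after ADD R1, 4: R1=0+4=4
after ADD R7, 1: R7=5+1=6
CMP R7, 9  (cmp 6,9)
JNZ again: taken
after LOAD R2, [R1]: R2=M[4]=-7
after AND R2, 255: R2=(-7)&255=249
after LOAD R2, [R1]: R2=M[4]=-7
after XOR R2, 15: R2=(-7)^15=-10
after ADD R1, 4: R1=4+4=8
after ADD R7, 1: R7=6+1=7
CMP R7, 9  (cmp 7,9)
JNZ again: taken
after LOAD R2, [R1]: R2=M[8]=-6
after AND R2, 255: R2=(-6)&255=250
after LOAD R2, [R1]: R2=M[8]=-6
after XOR R2, 15: R2=(-6)^15=-11
after ADD R1, 4: R1=8+4=12
after ADD R7, 1: R7=7+1=8
CMP R7, 9  (cmp 8,9)
JNZ again: taken
after LOAD R2, [R1]: R2=M[12]=6
after AND R2, 255: R2=6&255=6
after LOAD R2, [R1]: R2=M[12]=6
after XOR R2, 15: R2=6^15=9
after ADD R1, 4: R1=12+4=16
after ADD R7, 1: R7=8+1=9
CMP R7, 9  (cmp 9,9)
JNZ again: not taken
halt.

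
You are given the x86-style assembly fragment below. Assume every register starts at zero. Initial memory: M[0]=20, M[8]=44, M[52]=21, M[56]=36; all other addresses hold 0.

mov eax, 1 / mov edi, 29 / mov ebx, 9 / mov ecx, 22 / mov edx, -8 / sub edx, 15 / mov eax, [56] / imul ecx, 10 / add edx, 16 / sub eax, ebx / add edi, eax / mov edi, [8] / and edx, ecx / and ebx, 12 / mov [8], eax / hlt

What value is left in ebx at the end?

8

eax=1
edi=29
ebx=9
ecx=22
edx=-8
edx=(-8)-15=-23
eax=M[56]=36
ecx=22*10=220
edx=(-23)+16=-7
eax=36-9=27
edi=29+27=56
edi=M[8]=44
edx=(-7)&220=216
ebx=9&12=8
mov [8], eax → M[8]=27
halt.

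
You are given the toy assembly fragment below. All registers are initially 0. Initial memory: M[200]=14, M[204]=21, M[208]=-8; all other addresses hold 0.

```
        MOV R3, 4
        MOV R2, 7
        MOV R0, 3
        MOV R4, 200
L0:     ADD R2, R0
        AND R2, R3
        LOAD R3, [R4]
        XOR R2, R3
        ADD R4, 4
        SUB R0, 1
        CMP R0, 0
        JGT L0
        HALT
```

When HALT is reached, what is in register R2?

-20

R3=4
R2=7
R0=3
R4=200
R2=7+3=10
R2=10&4=0
R3=M[200]=14
R2=0^14=14
R4=200+4=204
R0=3-1=2
CMP R0, 0  (cmp 2,0)
JGT L0: taken
R2=14+2=16
R2=16&14=0
R3=M[204]=21
R2=0^21=21
R4=204+4=208
R0=2-1=1
CMP R0, 0  (cmp 1,0)
JGT L0: taken
R2=21+1=22
R2=22&21=20
R3=M[208]=-8
R2=20^(-8)=-20
R4=208+4=212
R0=1-1=0
CMP R0, 0  (cmp 0,0)
JGT L0: not taken
halt.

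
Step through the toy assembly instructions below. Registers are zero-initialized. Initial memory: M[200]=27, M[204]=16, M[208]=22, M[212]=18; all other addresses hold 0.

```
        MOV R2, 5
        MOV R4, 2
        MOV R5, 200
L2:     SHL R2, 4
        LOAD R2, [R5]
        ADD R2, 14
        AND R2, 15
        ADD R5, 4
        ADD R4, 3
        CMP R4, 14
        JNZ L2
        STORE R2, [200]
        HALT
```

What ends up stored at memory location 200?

MOV R2, 5 → R2=5
MOV R4, 2 → R4=2
MOV R5, 200 → R5=200
SHL R2, 4 → R2=5<<4=80
LOAD R2, [R5] → R2=M[200]=27
ADD R2, 14 → R2=27+14=41
AND R2, 15 → R2=41&15=9
ADD R5, 4 → R5=200+4=204
ADD R4, 3 → R4=2+3=5
CMP R4, 14  (cmp 5,14)
JNZ L2: taken
SHL R2, 4 → R2=9<<4=144
LOAD R2, [R5] → R2=M[204]=16
ADD R2, 14 → R2=16+14=30
AND R2, 15 → R2=30&15=14
ADD R5, 4 → R5=204+4=208
ADD R4, 3 → R4=5+3=8
CMP R4, 14  (cmp 8,14)
JNZ L2: taken
SHL R2, 4 → R2=14<<4=224
LOAD R2, [R5] → R2=M[208]=22
ADD R2, 14 → R2=22+14=36
AND R2, 15 → R2=36&15=4
ADD R5, 4 → R5=208+4=212
ADD R4, 3 → R4=8+3=11
CMP R4, 14  (cmp 11,14)
JNZ L2: taken
SHL R2, 4 → R2=4<<4=64
LOAD R2, [R5] → R2=M[212]=18
ADD R2, 14 → R2=18+14=32
AND R2, 15 → R2=32&15=0
ADD R5, 4 → R5=212+4=216
ADD R4, 3 → R4=11+3=14
CMP R4, 14  (cmp 14,14)
JNZ L2: not taken
STORE R2, [200] → M[200]=0
halt.

0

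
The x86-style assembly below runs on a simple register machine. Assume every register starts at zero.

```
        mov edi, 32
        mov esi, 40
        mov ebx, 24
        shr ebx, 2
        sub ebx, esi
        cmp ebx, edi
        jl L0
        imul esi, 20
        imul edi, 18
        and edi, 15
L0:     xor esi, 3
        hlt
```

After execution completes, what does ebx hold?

after mov edi, 32: edi=32
after mov esi, 40: esi=40
after mov ebx, 24: ebx=24
after shr ebx, 2: ebx=24>>2=6
after sub ebx, esi: ebx=6-40=-34
cmp ebx, edi  (cmp -34,32)
jl L0: taken
after xor esi, 3: esi=40^3=43
halt.

-34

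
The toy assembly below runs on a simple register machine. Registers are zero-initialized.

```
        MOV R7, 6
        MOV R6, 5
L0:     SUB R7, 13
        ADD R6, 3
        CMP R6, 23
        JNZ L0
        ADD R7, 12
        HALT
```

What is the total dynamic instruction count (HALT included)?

28

MOV R7, 6 → R7=6
MOV R6, 5 → R6=5
SUB R7, 13 → R7=6-13=-7
ADD R6, 3 → R6=5+3=8
CMP R6, 23  (cmp 8,23)
JNZ L0: taken
SUB R7, 13 → R7=(-7)-13=-20
ADD R6, 3 → R6=8+3=11
CMP R6, 23  (cmp 11,23)
JNZ L0: taken
SUB R7, 13 → R7=(-20)-13=-33
ADD R6, 3 → R6=11+3=14
CMP R6, 23  (cmp 14,23)
JNZ L0: taken
SUB R7, 13 → R7=(-33)-13=-46
ADD R6, 3 → R6=14+3=17
CMP R6, 23  (cmp 17,23)
JNZ L0: taken
SUB R7, 13 → R7=(-46)-13=-59
ADD R6, 3 → R6=17+3=20
CMP R6, 23  (cmp 20,23)
JNZ L0: taken
SUB R7, 13 → R7=(-59)-13=-72
ADD R6, 3 → R6=20+3=23
CMP R6, 23  (cmp 23,23)
JNZ L0: not taken
ADD R7, 12 → R7=(-72)+12=-60
halt.
Total executed instructions: 28.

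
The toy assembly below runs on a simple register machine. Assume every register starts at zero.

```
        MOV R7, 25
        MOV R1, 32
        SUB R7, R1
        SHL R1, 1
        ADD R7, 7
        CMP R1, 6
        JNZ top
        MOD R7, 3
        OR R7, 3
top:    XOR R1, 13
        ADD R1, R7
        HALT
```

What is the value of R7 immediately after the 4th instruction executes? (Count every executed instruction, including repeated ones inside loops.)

MOV R7, 25 → R7=25
MOV R1, 32 → R1=32
SUB R7, R1 → R7=25-32=-7
SHL R1, 1 → R1=32<<1=64
After step 4: R7 = -7.

-7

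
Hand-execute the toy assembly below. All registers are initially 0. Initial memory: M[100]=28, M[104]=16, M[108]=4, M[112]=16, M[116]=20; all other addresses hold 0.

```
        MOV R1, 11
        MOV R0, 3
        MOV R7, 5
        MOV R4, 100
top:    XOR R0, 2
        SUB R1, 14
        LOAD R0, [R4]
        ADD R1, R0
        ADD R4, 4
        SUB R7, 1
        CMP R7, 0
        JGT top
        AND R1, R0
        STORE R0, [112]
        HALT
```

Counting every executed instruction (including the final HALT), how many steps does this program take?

47

MOV R1, 11 → R1=11
MOV R0, 3 → R0=3
MOV R7, 5 → R7=5
MOV R4, 100 → R4=100
XOR R0, 2 → R0=3^2=1
SUB R1, 14 → R1=11-14=-3
LOAD R0, [R4] → R0=M[100]=28
ADD R1, R0 → R1=(-3)+28=25
ADD R4, 4 → R4=100+4=104
SUB R7, 1 → R7=5-1=4
CMP R7, 0  (cmp 4,0)
JGT top: taken
XOR R0, 2 → R0=28^2=30
SUB R1, 14 → R1=25-14=11
LOAD R0, [R4] → R0=M[104]=16
ADD R1, R0 → R1=11+16=27
ADD R4, 4 → R4=104+4=108
SUB R7, 1 → R7=4-1=3
CMP R7, 0  (cmp 3,0)
JGT top: taken
XOR R0, 2 → R0=16^2=18
SUB R1, 14 → R1=27-14=13
LOAD R0, [R4] → R0=M[108]=4
ADD R1, R0 → R1=13+4=17
ADD R4, 4 → R4=108+4=112
SUB R7, 1 → R7=3-1=2
CMP R7, 0  (cmp 2,0)
JGT top: taken
XOR R0, 2 → R0=4^2=6
SUB R1, 14 → R1=17-14=3
LOAD R0, [R4] → R0=M[112]=16
ADD R1, R0 → R1=3+16=19
ADD R4, 4 → R4=112+4=116
SUB R7, 1 → R7=2-1=1
CMP R7, 0  (cmp 1,0)
JGT top: taken
XOR R0, 2 → R0=16^2=18
SUB R1, 14 → R1=19-14=5
LOAD R0, [R4] → R0=M[116]=20
ADD R1, R0 → R1=5+20=25
ADD R4, 4 → R4=116+4=120
SUB R7, 1 → R7=1-1=0
CMP R7, 0  (cmp 0,0)
JGT top: not taken
AND R1, R0 → R1=25&20=16
STORE R0, [112] → M[112]=20
halt.
Total executed instructions: 47.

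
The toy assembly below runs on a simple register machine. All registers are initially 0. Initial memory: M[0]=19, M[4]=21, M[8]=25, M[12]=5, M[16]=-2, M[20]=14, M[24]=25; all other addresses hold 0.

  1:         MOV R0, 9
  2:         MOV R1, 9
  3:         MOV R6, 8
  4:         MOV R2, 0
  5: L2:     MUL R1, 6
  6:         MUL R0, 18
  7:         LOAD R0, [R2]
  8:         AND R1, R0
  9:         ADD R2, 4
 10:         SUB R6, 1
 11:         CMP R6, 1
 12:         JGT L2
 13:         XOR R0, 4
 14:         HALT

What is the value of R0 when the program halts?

29

after MOV R0, 9: R0=9
after MOV R1, 9: R1=9
after MOV R6, 8: R6=8
after MOV R2, 0: R2=0
after MUL R1, 6: R1=9*6=54
after MUL R0, 18: R0=9*18=162
after LOAD R0, [R2]: R0=M[0]=19
after AND R1, R0: R1=54&19=18
after ADD R2, 4: R2=0+4=4
after SUB R6, 1: R6=8-1=7
CMP R6, 1  (cmp 7,1)
JGT L2: taken
after MUL R1, 6: R1=18*6=108
after MUL R0, 18: R0=19*18=342
after LOAD R0, [R2]: R0=M[4]=21
after AND R1, R0: R1=108&21=4
after ADD R2, 4: R2=4+4=8
after SUB R6, 1: R6=7-1=6
CMP R6, 1  (cmp 6,1)
JGT L2: taken
after MUL R1, 6: R1=4*6=24
after MUL R0, 18: R0=21*18=378
after LOAD R0, [R2]: R0=M[8]=25
after AND R1, R0: R1=24&25=24
after ADD R2, 4: R2=8+4=12
after SUB R6, 1: R6=6-1=5
CMP R6, 1  (cmp 5,1)
JGT L2: taken
after MUL R1, 6: R1=24*6=144
after MUL R0, 18: R0=25*18=450
after LOAD R0, [R2]: R0=M[12]=5
after AND R1, R0: R1=144&5=0
after ADD R2, 4: R2=12+4=16
after SUB R6, 1: R6=5-1=4
CMP R6, 1  (cmp 4,1)
JGT L2: taken
after MUL R1, 6: R1=0*6=0
after MUL R0, 18: R0=5*18=90
after LOAD R0, [R2]: R0=M[16]=-2
after AND R1, R0: R1=0&(-2)=0
after ADD R2, 4: R2=16+4=20
after SUB R6, 1: R6=4-1=3
CMP R6, 1  (cmp 3,1)
JGT L2: taken
after MUL R1, 6: R1=0*6=0
after MUL R0, 18: R0=(-2)*18=-36
after LOAD R0, [R2]: R0=M[20]=14
after AND R1, R0: R1=0&14=0
after ADD R2, 4: R2=20+4=24
after SUB R6, 1: R6=3-1=2
CMP R6, 1  (cmp 2,1)
JGT L2: taken
after MUL R1, 6: R1=0*6=0
after MUL R0, 18: R0=14*18=252
after LOAD R0, [R2]: R0=M[24]=25
after AND R1, R0: R1=0&25=0
after ADD R2, 4: R2=24+4=28
after SUB R6, 1: R6=2-1=1
CMP R6, 1  (cmp 1,1)
JGT L2: not taken
after XOR R0, 4: R0=25^4=29
halt.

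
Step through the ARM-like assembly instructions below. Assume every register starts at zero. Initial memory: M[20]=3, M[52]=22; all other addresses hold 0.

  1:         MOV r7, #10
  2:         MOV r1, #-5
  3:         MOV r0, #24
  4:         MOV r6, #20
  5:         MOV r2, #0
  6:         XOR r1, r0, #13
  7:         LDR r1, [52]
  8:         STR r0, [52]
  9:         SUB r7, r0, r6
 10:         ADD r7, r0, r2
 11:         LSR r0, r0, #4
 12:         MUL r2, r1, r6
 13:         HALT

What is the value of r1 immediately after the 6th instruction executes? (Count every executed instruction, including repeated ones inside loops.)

21

MOV r7, #10 → r7=10
MOV r1, #-5 → r1=-5
MOV r0, #24 → r0=24
MOV r6, #20 → r6=20
MOV r2, #0 → r2=0
XOR r1, r0, #13 → r1=24^13=21
After step 6: r1 = 21.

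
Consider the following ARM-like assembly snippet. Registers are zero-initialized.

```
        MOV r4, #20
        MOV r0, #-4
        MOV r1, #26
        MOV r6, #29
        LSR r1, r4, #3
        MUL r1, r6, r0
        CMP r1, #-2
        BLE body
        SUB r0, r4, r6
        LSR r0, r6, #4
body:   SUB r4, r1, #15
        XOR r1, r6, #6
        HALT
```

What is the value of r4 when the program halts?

-131

r4=20
r0=-4
r1=26
r6=29
r1=20>>3=2
r1=29*(-4)=-116
CMP r1, #-2  (cmp -116,-2)
BLE body: taken
r4=(-116)-15=-131
r1=29^6=27
halt.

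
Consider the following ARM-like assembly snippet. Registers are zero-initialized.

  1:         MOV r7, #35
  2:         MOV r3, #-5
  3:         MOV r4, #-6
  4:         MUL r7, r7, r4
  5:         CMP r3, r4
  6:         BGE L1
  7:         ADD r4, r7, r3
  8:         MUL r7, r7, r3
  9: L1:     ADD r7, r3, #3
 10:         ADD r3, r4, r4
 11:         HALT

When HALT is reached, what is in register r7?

-2

r7=35
r3=-5
r4=-6
r7=35*(-6)=-210
CMP r3, r4  (cmp -5,-6)
BGE L1: taken
r7=(-5)+3=-2
r3=(-6)+(-6)=-12
halt.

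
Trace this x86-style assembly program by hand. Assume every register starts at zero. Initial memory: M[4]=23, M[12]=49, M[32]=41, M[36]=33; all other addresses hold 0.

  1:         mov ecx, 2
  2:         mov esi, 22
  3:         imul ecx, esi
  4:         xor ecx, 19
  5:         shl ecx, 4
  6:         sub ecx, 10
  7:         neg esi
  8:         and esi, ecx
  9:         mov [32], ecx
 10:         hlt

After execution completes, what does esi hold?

994

after mov ecx, 2: ecx=2
after mov esi, 22: esi=22
after imul ecx, esi: ecx=2*22=44
after xor ecx, 19: ecx=44^19=63
after shl ecx, 4: ecx=63<<4=1008
after sub ecx, 10: ecx=1008-10=998
after neg esi: esi=-(22)=-22
after and esi, ecx: esi=(-22)&998=994
mov [32], ecx → M[32]=998
halt.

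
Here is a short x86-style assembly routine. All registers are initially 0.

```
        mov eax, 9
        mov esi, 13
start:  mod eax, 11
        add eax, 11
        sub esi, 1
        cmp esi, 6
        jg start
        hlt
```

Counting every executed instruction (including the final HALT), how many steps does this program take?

38

after mov eax, 9: eax=9
after mov esi, 13: esi=13
after mod eax, 11: eax=9%11=9
after add eax, 11: eax=9+11=20
after sub esi, 1: esi=13-1=12
cmp esi, 6  (cmp 12,6)
jg start: taken
after mod eax, 11: eax=20%11=9
after add eax, 11: eax=9+11=20
after sub esi, 1: esi=12-1=11
cmp esi, 6  (cmp 11,6)
jg start: taken
after mod eax, 11: eax=20%11=9
after add eax, 11: eax=9+11=20
after sub esi, 1: esi=11-1=10
cmp esi, 6  (cmp 10,6)
jg start: taken
after mod eax, 11: eax=20%11=9
after add eax, 11: eax=9+11=20
after sub esi, 1: esi=10-1=9
cmp esi, 6  (cmp 9,6)
jg start: taken
after mod eax, 11: eax=20%11=9
after add eax, 11: eax=9+11=20
after sub esi, 1: esi=9-1=8
cmp esi, 6  (cmp 8,6)
jg start: taken
after mod eax, 11: eax=20%11=9
after add eax, 11: eax=9+11=20
after sub esi, 1: esi=8-1=7
cmp esi, 6  (cmp 7,6)
jg start: taken
after mod eax, 11: eax=20%11=9
after add eax, 11: eax=9+11=20
after sub esi, 1: esi=7-1=6
cmp esi, 6  (cmp 6,6)
jg start: not taken
halt.
Total executed instructions: 38.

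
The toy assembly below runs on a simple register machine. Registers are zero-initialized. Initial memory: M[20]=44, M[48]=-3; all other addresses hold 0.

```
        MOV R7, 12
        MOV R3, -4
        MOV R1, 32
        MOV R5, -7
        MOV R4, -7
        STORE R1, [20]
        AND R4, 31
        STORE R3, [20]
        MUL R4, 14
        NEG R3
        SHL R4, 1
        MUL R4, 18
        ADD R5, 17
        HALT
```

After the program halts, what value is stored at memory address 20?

-4

MOV R7, 12 → R7=12
MOV R3, -4 → R3=-4
MOV R1, 32 → R1=32
MOV R5, -7 → R5=-7
MOV R4, -7 → R4=-7
STORE R1, [20] → M[20]=32
AND R4, 31 → R4=(-7)&31=25
STORE R3, [20] → M[20]=-4
MUL R4, 14 → R4=25*14=350
NEG R3 → R3=-(-4)=4
SHL R4, 1 → R4=350<<1=700
MUL R4, 18 → R4=700*18=12600
ADD R5, 17 → R5=(-7)+17=10
halt.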